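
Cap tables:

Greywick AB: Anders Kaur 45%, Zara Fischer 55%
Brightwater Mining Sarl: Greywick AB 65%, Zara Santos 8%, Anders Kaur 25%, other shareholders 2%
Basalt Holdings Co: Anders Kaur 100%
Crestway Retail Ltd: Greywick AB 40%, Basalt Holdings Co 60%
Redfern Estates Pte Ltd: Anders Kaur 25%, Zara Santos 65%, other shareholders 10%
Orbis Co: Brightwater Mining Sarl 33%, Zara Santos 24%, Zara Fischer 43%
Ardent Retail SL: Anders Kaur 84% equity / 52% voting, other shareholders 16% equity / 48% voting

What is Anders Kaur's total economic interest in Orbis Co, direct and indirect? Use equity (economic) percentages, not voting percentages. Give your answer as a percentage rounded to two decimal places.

Anders reaches Orbis along 2 paths.
Via Greywick → Brightwater: 45% × 65% × 33% = 9.6525%.
Via Brightwater: 25% × 33% = 8.25%.
Total: 9.6525% + 8.25% = 17.9025%.
Rounded: 17.90%.

17.90%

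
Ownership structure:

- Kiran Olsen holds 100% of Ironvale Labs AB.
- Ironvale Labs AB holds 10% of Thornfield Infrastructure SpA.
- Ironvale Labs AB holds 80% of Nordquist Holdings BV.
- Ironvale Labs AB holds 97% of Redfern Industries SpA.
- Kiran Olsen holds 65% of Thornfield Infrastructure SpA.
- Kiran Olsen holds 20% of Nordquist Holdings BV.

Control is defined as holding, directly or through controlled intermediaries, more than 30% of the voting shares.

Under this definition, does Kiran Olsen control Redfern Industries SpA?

Yes

Kiran holds 100% of Ironvale, so Kiran controls Ironvale.
Ironvale holds 97% of Redfern, so Kiran controls Redfern.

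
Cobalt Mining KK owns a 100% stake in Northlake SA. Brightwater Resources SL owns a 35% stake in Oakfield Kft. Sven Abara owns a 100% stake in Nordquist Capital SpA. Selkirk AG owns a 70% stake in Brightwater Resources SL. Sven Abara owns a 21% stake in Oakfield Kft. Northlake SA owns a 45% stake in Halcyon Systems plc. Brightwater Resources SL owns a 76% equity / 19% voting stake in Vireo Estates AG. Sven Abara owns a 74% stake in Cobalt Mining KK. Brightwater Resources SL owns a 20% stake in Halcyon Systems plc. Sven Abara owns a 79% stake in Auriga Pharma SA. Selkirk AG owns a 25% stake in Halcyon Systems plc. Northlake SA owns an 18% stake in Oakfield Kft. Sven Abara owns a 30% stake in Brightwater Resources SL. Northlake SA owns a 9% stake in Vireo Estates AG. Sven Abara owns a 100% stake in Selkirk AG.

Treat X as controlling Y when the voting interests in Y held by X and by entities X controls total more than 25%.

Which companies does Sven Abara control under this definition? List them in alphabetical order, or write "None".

Sven holds 100% of Nordquist, so Sven controls Nordquist.
Sven holds 100% of Selkirk, so Sven controls Selkirk.
Sven and Selkirk together hold 30% + 70% = 100% of Brightwater, so Sven controls Brightwater.
Sven holds 74% of Cobalt, so Sven controls Cobalt.
Cobalt holds 100% of Northlake, so Sven controls Northlake.
Brightwater and Northlake together hold 19% + 9% = 28% of Vireo, so Sven controls Vireo.
Northlake and Sven and Brightwater together hold 18% + 21% + 35% = 74% of Oakfield, so Sven controls Oakfield.
Brightwater and Northlake and Selkirk together hold 20% + 45% + 25% = 90% of Halcyon, so Sven controls Halcyon.
Sven holds 79% of Auriga, so Sven controls Auriga.

Auriga Pharma SA, Brightwater Resources SL, Cobalt Mining KK, Halcyon Systems plc, Nordquist Capital SpA, Northlake SA, Oakfield Kft, Selkirk AG, Vireo Estates AG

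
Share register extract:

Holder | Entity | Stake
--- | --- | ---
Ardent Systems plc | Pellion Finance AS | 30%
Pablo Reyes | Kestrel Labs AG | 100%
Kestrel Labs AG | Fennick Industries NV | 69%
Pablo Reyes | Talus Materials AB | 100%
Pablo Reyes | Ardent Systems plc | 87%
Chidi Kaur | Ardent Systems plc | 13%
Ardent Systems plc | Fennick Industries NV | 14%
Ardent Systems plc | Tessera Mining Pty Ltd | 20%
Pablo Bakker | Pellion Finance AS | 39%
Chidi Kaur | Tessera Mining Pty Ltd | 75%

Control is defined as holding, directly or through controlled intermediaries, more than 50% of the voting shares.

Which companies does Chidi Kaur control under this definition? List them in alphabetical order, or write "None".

Tessera Mining Pty Ltd

Chidi holds 75% of Tessera, so Chidi controls Tessera.
No other company's threshold is met.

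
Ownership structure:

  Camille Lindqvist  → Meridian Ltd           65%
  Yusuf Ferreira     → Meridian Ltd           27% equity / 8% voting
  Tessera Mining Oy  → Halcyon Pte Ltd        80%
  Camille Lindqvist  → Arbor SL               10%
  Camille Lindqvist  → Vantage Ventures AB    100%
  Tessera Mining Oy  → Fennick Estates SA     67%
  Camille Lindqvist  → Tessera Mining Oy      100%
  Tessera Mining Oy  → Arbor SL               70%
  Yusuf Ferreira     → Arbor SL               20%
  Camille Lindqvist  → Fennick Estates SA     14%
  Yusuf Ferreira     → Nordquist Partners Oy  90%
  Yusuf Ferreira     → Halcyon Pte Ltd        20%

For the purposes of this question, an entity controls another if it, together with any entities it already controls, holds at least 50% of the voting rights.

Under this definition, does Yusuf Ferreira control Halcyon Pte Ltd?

No

Yusuf holds 90% of Nordquist, so Yusuf controls Nordquist.
In Halcyon, Yusuf's side holds only 20%, not ≥ 50%.
So Yusuf does not control Halcyon.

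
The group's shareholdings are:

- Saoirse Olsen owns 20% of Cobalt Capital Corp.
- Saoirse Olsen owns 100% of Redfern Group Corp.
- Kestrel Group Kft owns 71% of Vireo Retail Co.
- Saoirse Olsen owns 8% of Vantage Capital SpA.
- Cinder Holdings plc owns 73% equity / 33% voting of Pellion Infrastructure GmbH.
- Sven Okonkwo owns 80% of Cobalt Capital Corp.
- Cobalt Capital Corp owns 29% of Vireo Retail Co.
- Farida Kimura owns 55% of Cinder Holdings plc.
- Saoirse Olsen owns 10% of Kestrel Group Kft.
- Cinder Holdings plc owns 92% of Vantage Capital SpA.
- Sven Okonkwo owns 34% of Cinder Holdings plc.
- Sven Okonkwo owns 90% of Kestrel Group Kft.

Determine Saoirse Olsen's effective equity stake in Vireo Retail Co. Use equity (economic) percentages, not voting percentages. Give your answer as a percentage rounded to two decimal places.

Saoirse reaches Vireo along 2 paths.
Via Kestrel: 10% × 71% = 7.1%.
Via Cobalt: 20% × 29% = 5.8%.
Total: 7.1% + 5.8% = 12.9%.
Rounded: 12.90%.

12.90%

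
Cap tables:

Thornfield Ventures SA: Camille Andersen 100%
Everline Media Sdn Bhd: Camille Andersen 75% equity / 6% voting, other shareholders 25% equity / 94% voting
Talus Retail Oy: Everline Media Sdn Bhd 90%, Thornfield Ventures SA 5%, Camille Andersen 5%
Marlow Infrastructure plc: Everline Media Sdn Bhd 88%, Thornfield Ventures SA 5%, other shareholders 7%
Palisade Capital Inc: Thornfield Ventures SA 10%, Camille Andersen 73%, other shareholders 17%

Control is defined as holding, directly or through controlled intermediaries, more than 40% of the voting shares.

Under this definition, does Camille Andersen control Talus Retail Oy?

No

Camille holds 100% of Thornfield, so Camille controls Thornfield.
Thornfield and Camille together hold 10% + 73% = 83% of Palisade, so Camille controls Palisade.
In Talus, Camille's side holds only 5% + 5% = 10%, not > 40%.
So Camille does not control Talus.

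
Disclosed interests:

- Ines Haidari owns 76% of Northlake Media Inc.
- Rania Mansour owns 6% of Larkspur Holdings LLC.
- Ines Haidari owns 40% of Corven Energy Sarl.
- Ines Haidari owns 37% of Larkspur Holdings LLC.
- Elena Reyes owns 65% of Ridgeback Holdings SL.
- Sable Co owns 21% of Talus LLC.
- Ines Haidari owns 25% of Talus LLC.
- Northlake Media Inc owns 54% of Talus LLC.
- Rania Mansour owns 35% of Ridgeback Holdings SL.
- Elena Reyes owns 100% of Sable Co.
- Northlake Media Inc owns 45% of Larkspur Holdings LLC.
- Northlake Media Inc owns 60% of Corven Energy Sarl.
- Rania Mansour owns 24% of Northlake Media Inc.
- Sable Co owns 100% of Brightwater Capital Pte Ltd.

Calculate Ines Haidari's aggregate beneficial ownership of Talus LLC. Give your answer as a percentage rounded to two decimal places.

66.04%

Ines reaches Talus along 2 paths.
Direct stake: 25% = 25%.
Via Northlake: 76% × 54% = 41.04%.
Total: 25% + 41.04% = 66.04%.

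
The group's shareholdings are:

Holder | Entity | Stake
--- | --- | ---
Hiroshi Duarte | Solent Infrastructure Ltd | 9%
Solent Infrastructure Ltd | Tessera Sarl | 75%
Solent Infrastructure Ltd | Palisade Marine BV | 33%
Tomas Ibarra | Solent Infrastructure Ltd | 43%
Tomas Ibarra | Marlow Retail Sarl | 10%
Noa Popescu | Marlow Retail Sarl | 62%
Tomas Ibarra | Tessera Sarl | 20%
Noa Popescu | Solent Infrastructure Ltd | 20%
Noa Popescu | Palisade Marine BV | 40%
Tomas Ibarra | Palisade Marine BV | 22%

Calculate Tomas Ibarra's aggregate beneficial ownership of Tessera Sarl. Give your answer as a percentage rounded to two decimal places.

52.25%

Tomas reaches Tessera along 2 paths.
Direct stake: 20% = 20%.
Via Solent: 43% × 75% = 32.25%.
Total: 20% + 32.25% = 52.25%.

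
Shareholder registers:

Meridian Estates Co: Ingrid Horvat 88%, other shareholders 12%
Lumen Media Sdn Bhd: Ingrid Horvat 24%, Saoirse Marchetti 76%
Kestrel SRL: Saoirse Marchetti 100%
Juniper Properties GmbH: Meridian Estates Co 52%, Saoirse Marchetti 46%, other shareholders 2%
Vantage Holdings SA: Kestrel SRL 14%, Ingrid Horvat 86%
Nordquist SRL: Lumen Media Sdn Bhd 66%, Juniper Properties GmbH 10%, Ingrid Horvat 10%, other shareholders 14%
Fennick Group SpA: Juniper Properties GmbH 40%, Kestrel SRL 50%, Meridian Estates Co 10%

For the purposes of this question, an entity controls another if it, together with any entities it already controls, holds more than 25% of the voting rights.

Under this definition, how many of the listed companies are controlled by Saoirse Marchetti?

Saoirse holds 76% of Lumen, so Saoirse controls Lumen.
Saoirse holds 100% of Kestrel, so Saoirse controls Kestrel.
Saoirse holds 46% of Juniper, so Saoirse controls Juniper.
Lumen and Juniper together hold 66% + 10% = 76% of Nordquist, so Saoirse controls Nordquist.
Juniper and Kestrel together hold 40% + 50% = 90% of Fennick, so Saoirse controls Fennick.
No other company's threshold is met.
Saoirse controls 5 companies.

5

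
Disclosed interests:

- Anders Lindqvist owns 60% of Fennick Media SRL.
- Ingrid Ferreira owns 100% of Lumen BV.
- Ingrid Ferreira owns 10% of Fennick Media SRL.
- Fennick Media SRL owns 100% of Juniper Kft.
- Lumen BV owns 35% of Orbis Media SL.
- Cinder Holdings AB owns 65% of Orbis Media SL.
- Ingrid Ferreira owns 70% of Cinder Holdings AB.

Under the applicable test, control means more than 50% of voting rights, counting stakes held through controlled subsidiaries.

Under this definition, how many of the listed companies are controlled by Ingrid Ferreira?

Ingrid holds 70% of Cinder, so Ingrid controls Cinder.
Ingrid holds 100% of Lumen, so Ingrid controls Lumen.
Cinder and Lumen together hold 65% + 35% = 100% of Orbis, so Ingrid controls Orbis.
No other company's threshold is met.
Ingrid controls 3 companies.

3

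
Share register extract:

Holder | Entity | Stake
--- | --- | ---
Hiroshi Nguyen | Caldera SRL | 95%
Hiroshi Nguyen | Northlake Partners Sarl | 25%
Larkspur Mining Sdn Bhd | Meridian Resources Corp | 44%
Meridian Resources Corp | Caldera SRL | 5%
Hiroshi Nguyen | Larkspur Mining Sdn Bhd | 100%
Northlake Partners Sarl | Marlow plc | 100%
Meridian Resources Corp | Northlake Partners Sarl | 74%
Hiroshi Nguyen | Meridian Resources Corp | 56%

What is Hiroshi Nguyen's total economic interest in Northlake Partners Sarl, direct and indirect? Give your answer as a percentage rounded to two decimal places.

Hiroshi reaches Northlake along 3 paths.
Via Meridian: 56% × 74% = 41.44%.
Via Larkspur → Meridian: 100% × 44% × 74% = 32.56%.
Direct stake: 25% = 25%.
Total: 41.44% + 32.56% + 25% = 99%.
Rounded: 99.00%.

99.00%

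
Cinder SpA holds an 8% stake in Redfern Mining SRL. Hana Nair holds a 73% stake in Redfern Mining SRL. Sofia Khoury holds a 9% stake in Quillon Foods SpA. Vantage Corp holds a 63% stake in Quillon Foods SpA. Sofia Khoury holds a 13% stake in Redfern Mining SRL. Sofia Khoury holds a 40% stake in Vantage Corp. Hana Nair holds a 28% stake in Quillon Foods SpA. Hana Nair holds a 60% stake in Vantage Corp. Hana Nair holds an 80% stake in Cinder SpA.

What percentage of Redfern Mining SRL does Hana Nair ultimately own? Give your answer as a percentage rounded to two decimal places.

79.40%

Hana reaches Redfern along 2 paths.
Direct stake: 73% = 73%.
Via Cinder: 80% × 8% = 6.4%.
Total: 73% + 6.4% = 79.4%.
Rounded: 79.40%.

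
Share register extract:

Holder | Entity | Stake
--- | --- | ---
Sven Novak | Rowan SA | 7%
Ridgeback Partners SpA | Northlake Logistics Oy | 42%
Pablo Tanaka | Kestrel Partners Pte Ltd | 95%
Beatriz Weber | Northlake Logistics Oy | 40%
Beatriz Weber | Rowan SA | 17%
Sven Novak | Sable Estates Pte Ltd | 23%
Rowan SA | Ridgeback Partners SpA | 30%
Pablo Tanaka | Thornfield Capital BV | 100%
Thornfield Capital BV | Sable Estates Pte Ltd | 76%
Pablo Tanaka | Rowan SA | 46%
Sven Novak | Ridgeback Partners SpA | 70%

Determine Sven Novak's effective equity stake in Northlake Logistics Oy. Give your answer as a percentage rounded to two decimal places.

Sven reaches Northlake along 2 paths.
Via Rowan → Ridgeback: 7% × 30% × 42% = 0.882%.
Via Ridgeback: 70% × 42% = 29.4%.
Total: 0.882% + 29.4% = 30.282%.
Rounded: 30.28%.

30.28%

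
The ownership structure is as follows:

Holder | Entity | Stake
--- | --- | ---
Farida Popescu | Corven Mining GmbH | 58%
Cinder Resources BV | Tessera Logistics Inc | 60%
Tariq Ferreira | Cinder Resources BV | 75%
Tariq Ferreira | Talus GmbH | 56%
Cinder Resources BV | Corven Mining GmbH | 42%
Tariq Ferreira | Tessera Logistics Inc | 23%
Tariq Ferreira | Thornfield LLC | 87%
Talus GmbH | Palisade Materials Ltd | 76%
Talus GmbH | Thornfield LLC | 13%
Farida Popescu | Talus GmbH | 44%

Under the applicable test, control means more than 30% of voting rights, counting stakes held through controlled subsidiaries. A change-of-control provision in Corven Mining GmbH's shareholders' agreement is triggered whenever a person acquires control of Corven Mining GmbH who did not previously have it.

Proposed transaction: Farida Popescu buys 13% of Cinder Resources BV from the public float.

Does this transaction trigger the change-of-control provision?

The purchase changes only Farida's holdings, so Farida is the only person who could newly come to control Corven.
Farida holds 58% of Corven, so Farida controls Corven.
So Farida already controls Corven before the transaction.
After the purchase, Farida holds 13% of Cinder directly.
Farida controlled Corven already, so this is not a new person acquiring control; every other person's position is unchanged or reduced.
No new person acquires control, so the clause is not triggered.

No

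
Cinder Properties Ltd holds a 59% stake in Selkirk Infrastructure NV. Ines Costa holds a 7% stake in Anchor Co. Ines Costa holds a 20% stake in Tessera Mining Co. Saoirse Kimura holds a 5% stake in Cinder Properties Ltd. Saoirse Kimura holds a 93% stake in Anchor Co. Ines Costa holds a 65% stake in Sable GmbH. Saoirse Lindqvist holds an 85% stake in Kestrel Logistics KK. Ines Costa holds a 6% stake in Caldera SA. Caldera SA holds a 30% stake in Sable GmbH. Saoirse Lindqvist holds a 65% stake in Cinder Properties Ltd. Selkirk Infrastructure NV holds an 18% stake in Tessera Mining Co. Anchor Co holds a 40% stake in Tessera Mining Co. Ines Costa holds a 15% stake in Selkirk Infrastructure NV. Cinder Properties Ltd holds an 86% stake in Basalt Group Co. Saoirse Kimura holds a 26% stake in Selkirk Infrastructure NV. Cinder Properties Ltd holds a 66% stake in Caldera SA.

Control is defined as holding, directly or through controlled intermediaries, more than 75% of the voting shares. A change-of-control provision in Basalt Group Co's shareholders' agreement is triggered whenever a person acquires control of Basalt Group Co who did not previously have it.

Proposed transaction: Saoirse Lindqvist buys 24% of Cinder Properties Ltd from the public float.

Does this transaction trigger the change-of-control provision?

Yes

The purchase changes only Saoirse Lindqvist's holdings, so Saoirse Lindqvist is the only person who could newly come to control Basalt.
Saoirse Lindqvist holds 85% of Kestrel, so Saoirse Lindqvist controls Kestrel.
Neither Saoirse Lindqvist nor any entity Saoirse Lindqvist controls holds any voting interest in Basalt.
So before the transaction, Saoirse Lindqvist does not control Basalt.
After the purchase, Saoirse Lindqvist's direct stake in Cinder rises to 65% + 24% = 89%.
Saoirse Lindqvist holds 89% of Cinder, so Saoirse Lindqvist controls Cinder.
Cinder holds 86% of Basalt, so Saoirse Lindqvist controls Basalt.
Saoirse Lindqvist did not control Basalt before and does after, so the clause is triggered.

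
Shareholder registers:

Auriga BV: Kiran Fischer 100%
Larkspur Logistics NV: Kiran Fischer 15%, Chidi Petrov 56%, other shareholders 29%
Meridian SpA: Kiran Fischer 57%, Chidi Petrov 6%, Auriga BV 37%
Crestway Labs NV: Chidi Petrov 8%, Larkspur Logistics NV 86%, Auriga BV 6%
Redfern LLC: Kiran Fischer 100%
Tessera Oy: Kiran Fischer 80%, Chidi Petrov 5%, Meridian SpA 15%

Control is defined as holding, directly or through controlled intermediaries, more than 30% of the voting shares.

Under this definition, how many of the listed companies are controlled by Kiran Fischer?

Kiran holds 100% of Auriga, so Kiran controls Auriga.
Kiran and Auriga together hold 57% + 37% = 94% of Meridian, so Kiran controls Meridian.
Kiran holds 100% of Redfern, so Kiran controls Redfern.
Kiran and Meridian together hold 80% + 15% = 95% of Tessera, so Kiran controls Tessera.
No other company's threshold is met.
Kiran controls 4 companies.

4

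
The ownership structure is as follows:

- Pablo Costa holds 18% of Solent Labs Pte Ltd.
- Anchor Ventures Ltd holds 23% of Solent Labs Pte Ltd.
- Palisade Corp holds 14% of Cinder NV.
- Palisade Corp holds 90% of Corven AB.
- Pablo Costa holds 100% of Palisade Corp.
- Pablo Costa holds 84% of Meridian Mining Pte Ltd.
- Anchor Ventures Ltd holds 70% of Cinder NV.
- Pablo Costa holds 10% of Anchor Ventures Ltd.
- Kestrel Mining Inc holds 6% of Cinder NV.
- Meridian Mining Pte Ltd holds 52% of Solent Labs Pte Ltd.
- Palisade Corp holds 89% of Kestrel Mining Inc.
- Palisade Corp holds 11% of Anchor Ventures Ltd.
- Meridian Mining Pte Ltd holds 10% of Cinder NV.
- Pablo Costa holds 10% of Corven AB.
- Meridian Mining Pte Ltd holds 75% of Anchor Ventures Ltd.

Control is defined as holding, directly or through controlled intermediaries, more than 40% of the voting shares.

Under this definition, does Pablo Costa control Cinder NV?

Yes

Pablo holds 100% of Palisade, so Pablo controls Palisade.
Pablo holds 84% of Meridian, so Pablo controls Meridian.
Meridian and Palisade and Pablo together hold 75% + 11% + 10% = 96% of Anchor, so Pablo controls Anchor.
Palisade holds 89% of Kestrel, so Pablo controls Kestrel.
Kestrel and Anchor and Meridian and Palisade together hold 6% + 70% + 10% + 14% = 100% of Cinder, so Pablo controls Cinder.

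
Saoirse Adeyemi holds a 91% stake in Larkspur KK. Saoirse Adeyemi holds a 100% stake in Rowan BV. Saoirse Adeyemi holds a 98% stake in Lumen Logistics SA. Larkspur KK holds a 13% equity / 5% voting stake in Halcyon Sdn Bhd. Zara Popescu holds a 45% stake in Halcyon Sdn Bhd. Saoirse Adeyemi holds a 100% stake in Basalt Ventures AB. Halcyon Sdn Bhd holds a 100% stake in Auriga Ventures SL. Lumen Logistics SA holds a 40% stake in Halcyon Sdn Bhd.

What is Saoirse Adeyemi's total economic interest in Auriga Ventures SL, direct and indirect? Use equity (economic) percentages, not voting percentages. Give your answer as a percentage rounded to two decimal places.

51.03%

Saoirse reaches Auriga along 2 paths.
Via Lumen → Halcyon: 98% × 40% × 100% = 39.2%.
Via Larkspur → Halcyon: 91% × 13% × 100% = 11.83%.
Total: 39.2% + 11.83% = 51.03%.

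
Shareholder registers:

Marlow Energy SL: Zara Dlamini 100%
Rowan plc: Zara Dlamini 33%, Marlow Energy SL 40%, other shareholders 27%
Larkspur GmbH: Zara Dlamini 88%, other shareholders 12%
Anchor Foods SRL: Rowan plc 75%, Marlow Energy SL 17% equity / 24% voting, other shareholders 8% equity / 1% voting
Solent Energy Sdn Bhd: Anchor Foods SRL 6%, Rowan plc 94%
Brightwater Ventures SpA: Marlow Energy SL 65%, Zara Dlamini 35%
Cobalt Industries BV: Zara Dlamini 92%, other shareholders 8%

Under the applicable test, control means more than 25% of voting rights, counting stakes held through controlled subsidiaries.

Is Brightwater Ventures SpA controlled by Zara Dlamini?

Yes

Zara holds 100% of Marlow, so Zara controls Marlow.
Marlow and Zara together hold 65% + 35% = 100% of Brightwater, so Zara controls Brightwater.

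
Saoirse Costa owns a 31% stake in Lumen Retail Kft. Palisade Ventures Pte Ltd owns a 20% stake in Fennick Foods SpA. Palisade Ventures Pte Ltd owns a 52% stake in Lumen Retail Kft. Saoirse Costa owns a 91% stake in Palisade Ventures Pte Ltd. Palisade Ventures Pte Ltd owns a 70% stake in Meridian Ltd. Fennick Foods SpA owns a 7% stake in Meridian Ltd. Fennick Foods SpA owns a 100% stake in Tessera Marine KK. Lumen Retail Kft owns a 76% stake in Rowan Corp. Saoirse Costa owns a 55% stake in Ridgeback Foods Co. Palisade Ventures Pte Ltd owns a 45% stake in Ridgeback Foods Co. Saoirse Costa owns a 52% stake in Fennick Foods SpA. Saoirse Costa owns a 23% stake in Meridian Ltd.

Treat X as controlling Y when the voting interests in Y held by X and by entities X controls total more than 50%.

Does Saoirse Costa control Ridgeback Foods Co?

Yes

Saoirse holds 91% of Palisade, so Saoirse controls Palisade.
Saoirse and Palisade together hold 55% + 45% = 100% of Ridgeback, so Saoirse controls Ridgeback.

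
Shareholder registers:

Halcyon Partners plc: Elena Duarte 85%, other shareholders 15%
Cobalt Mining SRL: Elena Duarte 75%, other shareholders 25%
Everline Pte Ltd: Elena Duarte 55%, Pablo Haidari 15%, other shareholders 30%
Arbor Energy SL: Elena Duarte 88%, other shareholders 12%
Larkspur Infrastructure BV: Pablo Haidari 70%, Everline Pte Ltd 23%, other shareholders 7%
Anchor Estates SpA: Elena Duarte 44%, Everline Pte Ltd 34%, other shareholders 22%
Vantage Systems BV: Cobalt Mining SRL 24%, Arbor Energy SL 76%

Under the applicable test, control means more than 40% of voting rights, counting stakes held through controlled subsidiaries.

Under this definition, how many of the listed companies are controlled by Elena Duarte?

Elena holds 85% of Halcyon, so Elena controls Halcyon.
Elena holds 75% of Cobalt, so Elena controls Cobalt.
Elena holds 55% of Everline, so Elena controls Everline.
Elena holds 88% of Arbor, so Elena controls Arbor.
Elena and Everline together hold 44% + 34% = 78% of Anchor, so Elena controls Anchor.
Cobalt and Arbor together hold 24% + 76% = 100% of Vantage, so Elena controls Vantage.
No other company's threshold is met.
Elena controls 6 companies.

6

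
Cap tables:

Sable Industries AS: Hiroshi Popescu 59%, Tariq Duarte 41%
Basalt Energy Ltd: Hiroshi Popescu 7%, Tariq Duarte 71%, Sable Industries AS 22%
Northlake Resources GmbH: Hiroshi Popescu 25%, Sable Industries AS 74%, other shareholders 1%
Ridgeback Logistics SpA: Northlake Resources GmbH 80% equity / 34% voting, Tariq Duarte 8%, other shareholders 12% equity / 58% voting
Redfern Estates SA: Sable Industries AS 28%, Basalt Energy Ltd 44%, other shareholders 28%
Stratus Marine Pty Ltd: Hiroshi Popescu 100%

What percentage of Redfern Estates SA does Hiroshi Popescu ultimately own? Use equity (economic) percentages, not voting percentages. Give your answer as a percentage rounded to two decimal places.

Hiroshi reaches Redfern along 3 paths.
Via Sable: 59% × 28% = 16.52%.
Via Basalt: 7% × 44% = 3.08%.
Via Sable → Basalt: 59% × 22% × 44% = 5.7112%.
Total: 16.52% + 3.08% + 5.7112% = 25.3112%.
Rounded: 25.31%.

25.31%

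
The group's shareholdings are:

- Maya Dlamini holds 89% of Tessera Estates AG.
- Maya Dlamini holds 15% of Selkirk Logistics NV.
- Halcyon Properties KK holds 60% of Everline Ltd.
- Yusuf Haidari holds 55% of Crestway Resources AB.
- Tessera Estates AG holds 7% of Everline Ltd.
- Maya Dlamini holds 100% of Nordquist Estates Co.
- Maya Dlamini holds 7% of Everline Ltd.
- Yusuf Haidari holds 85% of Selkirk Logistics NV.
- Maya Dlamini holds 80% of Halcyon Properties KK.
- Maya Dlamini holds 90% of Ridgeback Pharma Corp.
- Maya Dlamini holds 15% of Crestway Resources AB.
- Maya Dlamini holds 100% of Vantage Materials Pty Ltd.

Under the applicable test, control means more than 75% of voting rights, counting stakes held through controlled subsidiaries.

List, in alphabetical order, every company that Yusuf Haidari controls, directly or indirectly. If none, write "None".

Selkirk Logistics NV

Yusuf holds 85% of Selkirk, so Yusuf controls Selkirk.
No other company's threshold is met.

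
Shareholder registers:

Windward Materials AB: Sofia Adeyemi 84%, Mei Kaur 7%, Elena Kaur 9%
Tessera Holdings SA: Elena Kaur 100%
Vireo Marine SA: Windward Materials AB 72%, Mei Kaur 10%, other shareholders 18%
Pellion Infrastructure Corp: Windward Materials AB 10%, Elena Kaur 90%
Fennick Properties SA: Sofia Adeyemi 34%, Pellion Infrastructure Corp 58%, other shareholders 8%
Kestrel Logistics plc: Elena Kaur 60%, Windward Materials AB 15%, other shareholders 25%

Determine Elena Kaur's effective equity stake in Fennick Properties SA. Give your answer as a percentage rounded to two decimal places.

Elena reaches Fennick along 2 paths.
Via Windward → Pellion: 9% × 10% × 58% = 0.522%.
Via Pellion: 90% × 58% = 52.2%.
Total: 0.522% + 52.2% = 52.722%.
Rounded: 52.72%.

52.72%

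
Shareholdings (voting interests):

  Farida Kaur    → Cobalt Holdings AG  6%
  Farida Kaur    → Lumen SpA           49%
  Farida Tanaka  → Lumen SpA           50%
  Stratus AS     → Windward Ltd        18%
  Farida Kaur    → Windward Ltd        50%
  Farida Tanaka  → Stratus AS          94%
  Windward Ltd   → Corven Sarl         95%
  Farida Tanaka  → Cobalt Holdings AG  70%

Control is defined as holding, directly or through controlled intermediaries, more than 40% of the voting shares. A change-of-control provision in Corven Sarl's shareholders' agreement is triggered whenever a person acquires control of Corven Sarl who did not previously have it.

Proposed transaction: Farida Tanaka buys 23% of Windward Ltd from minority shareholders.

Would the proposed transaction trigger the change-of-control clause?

The purchase changes only Farida Tanaka's holdings, so Farida Tanaka is the only person who could newly come to control Corven.
Farida Tanaka holds 70% of Cobalt, so Farida Tanaka controls Cobalt.
Farida Tanaka holds 94% of Stratus, so Farida Tanaka controls Stratus.
Farida Tanaka holds 50% of Lumen, so Farida Tanaka controls Lumen.
Neither Farida Tanaka nor any entity Farida Tanaka controls holds any voting interest in Corven.
So before the transaction, Farida Tanaka does not control Corven.
After the purchase, Farida Tanaka holds 23% of Windward directly.
Stratus and Farida Tanaka together hold 18% + 23% = 41% of Windward, so Farida Tanaka controls Windward.
Windward holds 95% of Corven, so Farida Tanaka controls Corven.
Farida Tanaka did not control Corven before and does after, so the clause is triggered.

Yes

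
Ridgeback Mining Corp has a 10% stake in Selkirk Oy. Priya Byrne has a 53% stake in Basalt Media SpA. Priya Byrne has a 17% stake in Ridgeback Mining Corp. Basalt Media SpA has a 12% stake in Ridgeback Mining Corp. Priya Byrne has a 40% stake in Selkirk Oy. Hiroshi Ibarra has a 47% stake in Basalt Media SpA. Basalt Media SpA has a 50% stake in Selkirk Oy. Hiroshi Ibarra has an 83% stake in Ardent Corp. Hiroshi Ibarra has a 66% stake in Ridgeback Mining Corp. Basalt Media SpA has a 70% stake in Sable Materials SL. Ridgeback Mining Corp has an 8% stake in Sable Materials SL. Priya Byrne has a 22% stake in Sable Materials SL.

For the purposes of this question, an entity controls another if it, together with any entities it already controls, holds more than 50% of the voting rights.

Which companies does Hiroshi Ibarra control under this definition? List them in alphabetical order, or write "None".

Hiroshi holds 66% of Ridgeback, so Hiroshi controls Ridgeback.
Hiroshi holds 83% of Ardent, so Hiroshi controls Ardent.
No other company's threshold is met.

Ardent Corp, Ridgeback Mining Corp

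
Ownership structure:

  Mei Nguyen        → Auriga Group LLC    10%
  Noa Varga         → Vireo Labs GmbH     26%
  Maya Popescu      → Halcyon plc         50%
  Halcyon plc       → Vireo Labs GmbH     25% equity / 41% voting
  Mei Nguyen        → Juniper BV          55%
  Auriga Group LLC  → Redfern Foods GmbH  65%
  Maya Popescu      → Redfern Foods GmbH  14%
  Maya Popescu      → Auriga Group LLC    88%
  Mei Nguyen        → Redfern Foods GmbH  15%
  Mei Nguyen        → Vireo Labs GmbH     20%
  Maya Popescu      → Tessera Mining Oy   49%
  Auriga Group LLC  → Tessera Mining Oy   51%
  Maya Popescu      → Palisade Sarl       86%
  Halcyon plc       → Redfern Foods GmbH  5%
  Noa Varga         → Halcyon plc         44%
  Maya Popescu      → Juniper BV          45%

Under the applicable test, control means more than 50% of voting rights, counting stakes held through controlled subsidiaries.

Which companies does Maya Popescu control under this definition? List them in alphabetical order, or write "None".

Maya holds 88% of Auriga, so Maya controls Auriga.
Maya holds 86% of Palisade, so Maya controls Palisade.
Maya and Auriga together hold 49% + 51% = 100% of Tessera, so Maya controls Tessera.
Auriga and Maya together hold 65% + 14% = 79% of Redfern, so Maya controls Redfern.
No other company's threshold is met.

Auriga Group LLC, Palisade Sarl, Redfern Foods GmbH, Tessera Mining Oy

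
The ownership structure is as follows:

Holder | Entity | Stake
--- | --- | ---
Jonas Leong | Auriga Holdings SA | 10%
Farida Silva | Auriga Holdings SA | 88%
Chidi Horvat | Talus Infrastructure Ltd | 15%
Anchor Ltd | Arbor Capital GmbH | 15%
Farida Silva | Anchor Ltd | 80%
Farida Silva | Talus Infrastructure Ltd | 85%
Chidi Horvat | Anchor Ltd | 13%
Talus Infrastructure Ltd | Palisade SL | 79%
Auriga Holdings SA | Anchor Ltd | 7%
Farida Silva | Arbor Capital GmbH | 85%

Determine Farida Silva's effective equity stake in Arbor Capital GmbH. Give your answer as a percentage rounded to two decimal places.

97.92%

Farida reaches Arbor along 3 paths.
Direct stake: 85% = 85%.
Via Anchor: 80% × 15% = 12%.
Via Auriga → Anchor: 88% × 7% × 15% = 0.924%.
Total: 85% + 12% + 0.924% = 97.924%.
Rounded: 97.92%.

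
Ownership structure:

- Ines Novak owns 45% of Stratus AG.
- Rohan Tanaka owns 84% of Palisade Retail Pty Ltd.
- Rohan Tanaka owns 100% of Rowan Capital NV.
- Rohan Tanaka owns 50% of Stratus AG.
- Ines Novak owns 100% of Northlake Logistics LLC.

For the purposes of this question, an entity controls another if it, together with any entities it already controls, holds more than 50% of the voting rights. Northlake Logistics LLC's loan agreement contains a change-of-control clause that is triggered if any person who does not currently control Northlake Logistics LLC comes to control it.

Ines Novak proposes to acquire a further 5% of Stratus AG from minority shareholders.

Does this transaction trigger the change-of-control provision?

The purchase changes only Ines's holdings, so Ines is the only person who could newly come to control Northlake.
Ines holds 100% of Northlake, so Ines controls Northlake.
So Ines already controls Northlake before the transaction.
After the purchase, Ines's direct stake in Stratus rises to 45% + 5% = 50%.
Ines controlled Northlake already, so this is not a new person acquiring control; every other person's position is unchanged or reduced.
No new person acquires control, so the clause is not triggered.

No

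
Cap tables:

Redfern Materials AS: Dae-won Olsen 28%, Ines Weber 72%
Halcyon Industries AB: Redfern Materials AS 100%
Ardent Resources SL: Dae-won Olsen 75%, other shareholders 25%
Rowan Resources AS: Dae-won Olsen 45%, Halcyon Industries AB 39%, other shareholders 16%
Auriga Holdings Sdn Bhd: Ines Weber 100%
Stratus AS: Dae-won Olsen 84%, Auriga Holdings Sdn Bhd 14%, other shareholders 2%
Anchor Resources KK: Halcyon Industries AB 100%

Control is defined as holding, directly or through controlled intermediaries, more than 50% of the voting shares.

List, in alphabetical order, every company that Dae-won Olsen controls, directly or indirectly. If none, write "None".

Ardent Resources SL, Stratus AS

Dae-won holds 75% of Ardent, so Dae-won controls Ardent.
Dae-won holds 84% of Stratus, so Dae-won controls Stratus.
No other company's threshold is met.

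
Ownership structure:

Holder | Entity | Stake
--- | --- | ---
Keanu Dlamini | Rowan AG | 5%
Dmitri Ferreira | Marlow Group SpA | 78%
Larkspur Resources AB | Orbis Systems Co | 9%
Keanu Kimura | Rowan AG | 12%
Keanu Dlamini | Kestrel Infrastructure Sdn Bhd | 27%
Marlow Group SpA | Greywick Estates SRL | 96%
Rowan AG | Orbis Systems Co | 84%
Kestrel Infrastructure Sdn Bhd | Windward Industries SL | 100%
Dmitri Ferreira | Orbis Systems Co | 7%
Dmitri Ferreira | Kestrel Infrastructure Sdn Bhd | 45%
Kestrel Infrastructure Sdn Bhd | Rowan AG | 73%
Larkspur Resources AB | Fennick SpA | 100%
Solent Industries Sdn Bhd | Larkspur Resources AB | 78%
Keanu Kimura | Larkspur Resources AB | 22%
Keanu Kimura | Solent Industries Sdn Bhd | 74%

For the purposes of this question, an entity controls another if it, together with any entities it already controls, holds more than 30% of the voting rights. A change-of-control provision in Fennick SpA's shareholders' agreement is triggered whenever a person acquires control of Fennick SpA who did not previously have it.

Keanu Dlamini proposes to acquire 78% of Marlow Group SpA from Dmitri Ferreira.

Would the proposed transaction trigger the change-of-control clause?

The purchase adds only to Keanu Dlamini's holdings (Dmitri's stake shrinks), so Keanu Dlamini is the only person who could newly come to control Fennick.
Keanu Dlamini's largest direct stake is 27% in Kestrel, which does not meet the threshold, so Keanu Dlamini controls no company.
Neither Keanu Dlamini nor any entity Keanu Dlamini controls holds any voting interest in Fennick.
So before the transaction, Keanu Dlamini does not control Fennick.
After the purchase, Keanu Dlamini holds 78% of Marlow directly, and Dmitri's stake falls to 0%.
Keanu Dlamini holds 78% of Marlow, so Keanu Dlamini controls Marlow.
Marlow holds 96% of Greywick, so Keanu Dlamini controls Greywick.
After the transaction, neither Keanu Dlamini nor any entity Keanu Dlamini controls holds a voting interest in Fennick, so Keanu Dlamini still does not control it.
No new person acquires control, so the clause is not triggered.

No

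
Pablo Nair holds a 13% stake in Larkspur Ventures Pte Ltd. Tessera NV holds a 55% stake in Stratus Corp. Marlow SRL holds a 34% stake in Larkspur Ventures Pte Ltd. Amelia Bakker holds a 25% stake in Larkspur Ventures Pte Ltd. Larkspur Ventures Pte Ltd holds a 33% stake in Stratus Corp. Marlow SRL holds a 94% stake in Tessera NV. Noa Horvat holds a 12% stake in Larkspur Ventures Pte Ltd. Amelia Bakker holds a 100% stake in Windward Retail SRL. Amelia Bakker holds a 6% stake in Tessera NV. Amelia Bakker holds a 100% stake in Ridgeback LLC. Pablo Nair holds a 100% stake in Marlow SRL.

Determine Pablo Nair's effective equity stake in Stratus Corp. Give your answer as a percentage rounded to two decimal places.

67.21%

Pablo reaches Stratus along 3 paths.
Via Marlow → Tessera: 100% × 94% × 55% = 51.7%.
Via Marlow → Larkspur: 100% × 34% × 33% = 11.22%.
Via Larkspur: 13% × 33% = 4.29%.
Total: 51.7% + 11.22% + 4.29% = 67.21%.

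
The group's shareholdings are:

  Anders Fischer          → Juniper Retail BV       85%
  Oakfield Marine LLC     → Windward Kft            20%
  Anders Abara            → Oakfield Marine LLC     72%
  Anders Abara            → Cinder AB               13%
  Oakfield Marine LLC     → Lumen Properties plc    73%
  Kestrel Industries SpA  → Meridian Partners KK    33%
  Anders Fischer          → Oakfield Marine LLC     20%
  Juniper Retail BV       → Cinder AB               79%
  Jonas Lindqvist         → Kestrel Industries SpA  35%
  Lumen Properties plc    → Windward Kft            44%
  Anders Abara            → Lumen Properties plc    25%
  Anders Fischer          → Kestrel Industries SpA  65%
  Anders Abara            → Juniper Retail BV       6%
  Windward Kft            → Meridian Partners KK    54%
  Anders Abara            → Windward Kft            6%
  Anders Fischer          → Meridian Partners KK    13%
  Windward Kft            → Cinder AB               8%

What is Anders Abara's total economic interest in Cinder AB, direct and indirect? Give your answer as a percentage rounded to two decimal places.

Anders Abara reaches Cinder along 6 paths.
Via Windward: 6% × 8% = 0.48%.
Via Lumen → Windward: 25% × 44% × 8% = 0.88%.
Via Oakfield → Lumen → Windward: 72% × 73% × 44% × 8% = 1.850112%.
Via Oakfield → Windward: 72% × 20% × 8% = 1.152%.
Direct stake: 13% = 13%.
Via Juniper: 6% × 79% = 4.74%.
Total: 0.48% + 0.88% + 1.850112% + 1.152% + 13% + 4.74% = 22.102112%.
Rounded: 22.10%.

22.10%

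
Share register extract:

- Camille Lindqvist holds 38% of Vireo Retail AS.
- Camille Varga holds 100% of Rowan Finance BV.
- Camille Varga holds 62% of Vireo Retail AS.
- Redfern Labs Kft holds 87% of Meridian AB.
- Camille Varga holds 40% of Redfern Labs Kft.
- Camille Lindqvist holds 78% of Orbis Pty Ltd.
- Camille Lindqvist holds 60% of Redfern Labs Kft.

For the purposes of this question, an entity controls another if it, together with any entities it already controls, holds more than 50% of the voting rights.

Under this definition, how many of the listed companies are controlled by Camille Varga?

Camille Varga holds 62% of Vireo, so Camille Varga controls Vireo.
Camille Varga holds 100% of Rowan, so Camille Varga controls Rowan.
No other company's threshold is met.
Camille Varga controls 2 companies.

2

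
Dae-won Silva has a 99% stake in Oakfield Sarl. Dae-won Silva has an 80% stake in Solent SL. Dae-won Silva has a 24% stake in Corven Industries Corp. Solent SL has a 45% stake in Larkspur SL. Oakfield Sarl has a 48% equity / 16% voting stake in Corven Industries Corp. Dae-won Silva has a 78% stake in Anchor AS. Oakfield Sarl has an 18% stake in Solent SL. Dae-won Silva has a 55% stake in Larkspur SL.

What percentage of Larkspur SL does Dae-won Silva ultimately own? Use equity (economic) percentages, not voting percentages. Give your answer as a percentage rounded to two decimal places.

99.02%

Dae-won reaches Larkspur along 3 paths.
Via Solent: 80% × 45% = 36%.
Via Oakfield → Solent: 99% × 18% × 45% = 8.019%.
Direct stake: 55% = 55%.
Total: 36% + 8.019% + 55% = 99.019%.
Rounded: 99.02%.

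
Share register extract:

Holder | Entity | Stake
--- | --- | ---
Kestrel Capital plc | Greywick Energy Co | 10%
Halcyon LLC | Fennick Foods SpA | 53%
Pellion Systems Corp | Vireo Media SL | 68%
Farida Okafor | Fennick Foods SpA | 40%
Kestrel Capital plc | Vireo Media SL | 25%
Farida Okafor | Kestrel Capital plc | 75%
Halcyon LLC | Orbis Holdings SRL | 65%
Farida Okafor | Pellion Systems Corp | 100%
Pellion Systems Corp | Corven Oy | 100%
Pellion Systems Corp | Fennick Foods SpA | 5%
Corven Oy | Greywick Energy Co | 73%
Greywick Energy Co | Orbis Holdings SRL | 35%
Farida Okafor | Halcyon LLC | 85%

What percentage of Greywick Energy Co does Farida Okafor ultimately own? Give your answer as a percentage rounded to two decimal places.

Farida reaches Greywick along 2 paths.
Via Pellion → Corven: 100% × 100% × 73% = 73%.
Via Kestrel: 75% × 10% = 7.5%.
Total: 73% + 7.5% = 80.5%.
Rounded: 80.50%.

80.50%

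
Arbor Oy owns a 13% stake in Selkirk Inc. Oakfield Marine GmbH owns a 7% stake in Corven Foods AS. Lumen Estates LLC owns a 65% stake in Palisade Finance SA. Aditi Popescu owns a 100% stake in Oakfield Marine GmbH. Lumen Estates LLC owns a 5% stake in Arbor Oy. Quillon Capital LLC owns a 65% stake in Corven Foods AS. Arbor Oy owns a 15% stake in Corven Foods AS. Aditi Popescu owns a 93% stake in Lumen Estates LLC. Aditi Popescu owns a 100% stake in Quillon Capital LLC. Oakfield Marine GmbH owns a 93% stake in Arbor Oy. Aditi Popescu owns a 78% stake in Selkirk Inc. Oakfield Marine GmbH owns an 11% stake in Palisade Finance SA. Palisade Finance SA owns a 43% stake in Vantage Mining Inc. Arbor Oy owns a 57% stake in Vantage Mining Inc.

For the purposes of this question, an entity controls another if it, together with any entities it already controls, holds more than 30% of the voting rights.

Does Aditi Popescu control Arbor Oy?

Aditi holds 100% of Oakfield, so Aditi controls Oakfield.
Aditi holds 93% of Lumen, so Aditi controls Lumen.
Oakfield and Lumen together hold 93% + 5% = 98% of Arbor, so Aditi controls Arbor.

Yes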